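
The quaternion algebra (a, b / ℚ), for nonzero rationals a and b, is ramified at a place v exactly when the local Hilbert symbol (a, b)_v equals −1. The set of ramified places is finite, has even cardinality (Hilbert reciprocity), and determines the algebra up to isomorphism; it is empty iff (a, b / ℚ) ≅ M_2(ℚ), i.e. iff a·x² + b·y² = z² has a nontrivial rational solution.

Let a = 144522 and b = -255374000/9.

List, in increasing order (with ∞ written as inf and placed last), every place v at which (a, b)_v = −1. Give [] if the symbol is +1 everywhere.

[2, 5, 7, 17, 29, 37]

(a, b) ≡ (16058, -638435) mod (ℚ^×)²; places V = {2, 3, 5, 7, 17, 29, 31, 37, ∞}.
(a,b)_17: α=0, u≡5; β=1, v≡15 (mod 17); (5|17)=-1, (15|17)=+1; sign (−1)^0·-1^1·+1^0 = -1.
(a,b)_37: α=1, u≡21; β=1, v≡6 (mod 37); (21|37)=+1, (6|37)=-1; sign (−1)^0·+1^1·-1^1 = -1.
(a,b)_∞: sgn(16058)=+, sgn(-638435)=−, so +1.
(a,b)_29: α=0, u≡15; β=1, v≡22 (mod 29); (15|29)=-1, (22|29)=+1; sign (−1)^0·-1^1·+1^0 = -1.
(a,b)_5: α=0, u≡2; β=3, v≡2 (mod 5); (2|5)=-1, (2|5)=-1; sign (−1)^0·-1^3·-1^0 = -1.
(a,b)_31: α=1, u≡12; β=0, v≡7 (mod 31); (12|31)=-1, (7|31)=+1; sign (−1)^0·-1^0·+1^1 = +1.
(a,b)_2: α=1, β=4; u≡5, v≡5 (mod 8); ε(u)ε(v)=0·0, αω(v)=1·1, βω(u)=4·1; sum ≡ 1  ⇒  -1.
(a,b)_3: α=2, u≡2; β=-2, v≡1 (mod 3); (2|3)=-1, (1|3)=+1; sign (−1)^0·-1^-2·+1^2 = +1.
(a,b)_7: α=1, u≡3; β=1, v≡6 (mod 7); (3|7)=-1, (6|7)=-1; sign (−1)^1·-1^1·-1^1 = -1.
|Ram(16058, -638435)| = 6, even; anisotropic at {2, 5, 7, 17, 29, 37}.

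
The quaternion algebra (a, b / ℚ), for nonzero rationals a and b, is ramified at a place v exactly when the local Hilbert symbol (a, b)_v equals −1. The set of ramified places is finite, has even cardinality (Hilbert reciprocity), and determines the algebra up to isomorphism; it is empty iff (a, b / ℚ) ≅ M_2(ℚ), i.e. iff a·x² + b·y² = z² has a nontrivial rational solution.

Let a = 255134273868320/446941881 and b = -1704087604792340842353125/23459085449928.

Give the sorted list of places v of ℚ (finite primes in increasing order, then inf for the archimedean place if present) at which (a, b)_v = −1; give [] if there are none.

[2, 7, 19, 31, 41, 43]

Mod squares: a ≡ 2689474130, b ≡ -111370. Check v ∈ {∞, 2, 3, 5, 7, 11, 17, 19, 29, 31, 37, 41, 43}.
v=3: a=3^-12·(≡2), b=3^-20·(≡2) mod 3; (2|3)=-1, (2|3)=-1; (−1)^{-12·-20·1}·(-1)^-20·(-1)^-12 = +1.
v=∞: 2689474130 > 0 and -111370 < 0  ⇒  (a,b)_∞ = +1.
v=11: a=11^2·(≡6), b=11^2·(≡4) mod 11; (6|11)=-1, (4|11)=+1; (−1)^{2·2·5}·(-1)^2·(+1)^2 = +1.
v=29: a=29^-2·(≡4), b=29^-2·(≡15) mod 29; (4|29)=+1, (15|29)=-1; (−1)^{-2·-2·14}·(+1)^-2·(-1)^-2 = +1.
v=37: a=37^1·(≡13), b=37^1·(≡24) mod 37; (13|37)=-1, (24|37)=-1; (−1)^{1·1·18}·(-1)^1·(-1)^1 = +1.
v=2: v_2(a)=5, v_2(b)=-3; units ≡ 1, 3 (mod 8); ε·ε+αω+βω = 0·1+5·1+-3·0 ≡ 1  ⇒  (a,b)_2 = -1.
v=41: a=41^1·(≡18), b=41^2·(≡26) mod 41; (18|41)=+1, (26|41)=-1; (−1)^{1·2·20}·(+1)^2·(-1)^1 = -1.
v=5: a=5^1·(≡4), b=5^5·(≡4) mod 5; (4|5)=+1, (4|5)=+1; (−1)^{1·5·2}·(+1)^5·(+1)^1 = +1.
v=17: a=17^0·(≡14), b=17^2·(≡5) mod 17; (14|17)=-1, (5|17)=-1; (−1)^{0·2·8}·(-1)^2·(-1)^0 = +1.
v=7: a=7^3·(≡4), b=7^5·(≡2) mod 7; (4|7)=+1, (2|7)=+1; (−1)^{3·5·3}·(+1)^5·(+1)^3 = -1.
v=19: a=19^1·(≡5), b=19^2·(≡2) mod 19; (5|19)=+1, (2|19)=-1; (−1)^{1·2·9}·(+1)^2·(-1)^1 = -1.
v=31: a=31^1·(≡9), b=31^2·(≡30) mod 31; (9|31)=+1, (30|31)=-1; (−1)^{1·2·15}·(+1)^2·(-1)^1 = -1.
v=43: a=43^1·(≡27), b=43^1·(≡42) mod 43; (27|43)=-1, (42|43)=-1; (−1)^{1·1·21}·(-1)^1·(-1)^1 = -1.
|Ram(2689474130, -111370)| = 6, even; anisotropic at {2, 7, 19, 31, 41, 43}.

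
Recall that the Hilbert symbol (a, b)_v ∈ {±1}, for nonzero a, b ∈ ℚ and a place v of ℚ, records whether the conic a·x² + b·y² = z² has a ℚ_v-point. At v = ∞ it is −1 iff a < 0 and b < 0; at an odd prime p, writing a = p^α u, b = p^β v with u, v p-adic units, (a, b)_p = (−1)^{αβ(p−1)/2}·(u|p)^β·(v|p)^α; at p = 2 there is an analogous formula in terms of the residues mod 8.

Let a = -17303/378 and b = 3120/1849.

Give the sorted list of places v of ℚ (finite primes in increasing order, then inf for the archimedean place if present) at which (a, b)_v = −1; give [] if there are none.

[2, 3, 7, 11]

(a, b) ≡ (-6006, 195) mod (ℚ^×)²; places V = {2, 3, 5, 7, 11, 13, 43, ∞}.
(a,b)_5: α=0, u≡4; β=1, v≡1 (mod 5); (4|5)=+1, (1|5)=+1; sign (−1)^0·+1^1·+1^0 = +1.
(a,b)_13: α=1, u≡8; β=1, v≡2 (mod 13); (8|13)=-1, (2|13)=-1; sign (−1)^0·-1^1·-1^1 = +1.
(a,b)_2: α=-1, β=4; u≡5, v≡3 (mod 8); ε(u)ε(v)=0·1, αω(v)=-1·1, βω(u)=4·1; sum ≡ 1  ⇒  -1.
(a,b)_∞: sgn(-6006)=−, sgn(195)=+, so +1.
(a,b)_43: α=0, u≡21; β=-2, v≡24 (mod 43); (21|43)=+1, (24|43)=+1; sign (−1)^0·+1^-2·+1^0 = +1.
(a,b)_7: α=-1, u≡3; β=0, v≡5 (mod 7); (3|7)=-1, (5|7)=-1; sign (−1)^0·-1^0·-1^-1 = -1.
(a,b)_3: α=-3, u≡2; β=1, v≡2 (mod 3); (2|3)=-1, (2|3)=-1; sign (−1)^1·-1^1·-1^-3 = -1.
(a,b)_11: α=3, u≡5; β=0, v≡7 (mod 11); (5|11)=+1, (7|11)=-1; sign (−1)^0·+1^0·-1^3 = -1.
|Ram(-6006, 195)| = 4, even; anisotropic at {2, 3, 7, 11}.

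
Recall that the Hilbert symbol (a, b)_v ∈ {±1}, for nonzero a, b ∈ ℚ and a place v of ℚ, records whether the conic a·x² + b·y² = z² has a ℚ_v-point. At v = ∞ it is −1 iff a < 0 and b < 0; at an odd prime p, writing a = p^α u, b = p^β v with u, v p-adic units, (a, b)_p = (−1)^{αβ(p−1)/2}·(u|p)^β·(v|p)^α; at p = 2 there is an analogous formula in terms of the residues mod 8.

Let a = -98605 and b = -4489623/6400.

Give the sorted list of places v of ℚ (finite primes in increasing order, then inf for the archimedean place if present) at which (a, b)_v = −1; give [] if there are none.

[5, 13, 23, 37, 41, inf]

(a, b) ≡ (-98605, -943) mod (ℚ^×)²; places V = {2, 3, 5, 13, 23, 37, 41, ∞}.
(a,b)_∞: sgn(-98605)=−, sgn(-943)=−, so -1.
(a,b)_37: α=1, u≡36; β=0, v≡6 (mod 37); (36|37)=+1, (6|37)=-1; sign (−1)^0·+1^0·-1^1 = -1.
(a,b)_13: α=1, u≡7; β=0, v≡11 (mod 13); (7|13)=-1, (11|13)=-1; sign (−1)^0·-1^0·-1^1 = -1.
(a,b)_41: α=1, u≡14; β=1, v≡2 (mod 41); (14|41)=-1, (2|41)=+1; sign (−1)^0·-1^1·+1^1 = -1.
(a,b)_3: α=0, u≡2; β=2, v≡2 (mod 3); (2|3)=-1, (2|3)=-1; sign (−1)^0·-1^2·-1^0 = +1.
(a,b)_2: α=0, β=-8; u≡3, v≡1 (mod 8); ε(u)ε(v)=1·0, αω(v)=0·0, βω(u)=-8·1; sum ≡ 0  ⇒  +1.
(a,b)_5: α=1, u≡4; β=-2, v≡2 (mod 5); (4|5)=+1, (2|5)=-1; sign (−1)^0·+1^-2·-1^1 = -1.
(a,b)_23: α=0, u≡19; β=3, v≡19 (mod 23); (19|23)=-1, (19|23)=-1; sign (−1)^0·-1^3·-1^0 = -1.
(-98605, -943 / ℚ) ramifies at {5, 13, 23, 37, 41, ∞}: a division algebra.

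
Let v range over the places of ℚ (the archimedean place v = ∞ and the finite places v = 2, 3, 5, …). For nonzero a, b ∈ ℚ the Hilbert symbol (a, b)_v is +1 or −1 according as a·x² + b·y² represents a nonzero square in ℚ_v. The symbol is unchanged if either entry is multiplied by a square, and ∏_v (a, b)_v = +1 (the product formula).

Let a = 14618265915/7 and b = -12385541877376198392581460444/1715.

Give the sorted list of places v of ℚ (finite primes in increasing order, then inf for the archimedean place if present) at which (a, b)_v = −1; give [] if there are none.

[3, 5, 7, 29]

Mod squares: a ≡ 3045, b ≡ -226765. Check v ∈ {∞, 2, 3, 5, 7, 11, 17, 19, 29, 31}.
v=29: a=29^1·(≡11), b=29^2·(≡17) mod 29; (11|29)=-1, (17|29)=-1; (−1)^{1·2·14}·(-1)^2·(-1)^1 = -1.
v=7: a=7^-1·(≡1), b=7^-3·(≡2) mod 7; (1|7)=+1, (2|7)=+1; (−1)^{-1·-3·3}·(+1)^-3·(+1)^-1 = -1.
v=∞: 3045 > 0 and -226765 < 0  ⇒  (a,b)_∞ = +1.
v=5: a=5^1·(≡4), b=5^-1·(≡2) mod 5; (4|5)=+1, (2|5)=-1; (−1)^{1·-1·2}·(+1)^-1·(-1)^1 = -1.
v=2: v_2(a)=0, v_2(b)=2; units ≡ 5, 3 (mod 8); ε·ε+αω+βω = 0·1+0·1+2·1 ≡ 0  ⇒  (a,b)_2 = +1.
v=17: a=17^2·(≡16), b=17^8·(≡2) mod 17; (16|17)=+1, (2|17)=+1; (−1)^{2·8·8}·(+1)^8·(+1)^2 = +1.
v=19: a=19^0·(≡7), b=19^1·(≡17) mod 19; (7|19)=+1, (17|19)=+1; (−1)^{0·1·9}·(+1)^1·(+1)^0 = +1.
v=11: a=11^2·(≡4), b=11^3·(≡6) mod 11; (4|11)=+1, (6|11)=-1; (−1)^{2·3·5}·(+1)^3·(-1)^2 = +1.
v=3: a=3^1·(≡1), b=3^6·(≡2) mod 3; (1|3)=+1, (2|3)=-1; (−1)^{1·6·1}·(+1)^6·(-1)^1 = -1.
v=31: a=31^2·(≡9), b=31^5·(≡14) mod 31; (9|31)=+1, (14|31)=+1; (−1)^{2·5·15}·(+1)^5·(+1)^2 = +1.
(3045, -226765 / ℚ) ramifies at {3, 5, 7, 29}: a division algebra.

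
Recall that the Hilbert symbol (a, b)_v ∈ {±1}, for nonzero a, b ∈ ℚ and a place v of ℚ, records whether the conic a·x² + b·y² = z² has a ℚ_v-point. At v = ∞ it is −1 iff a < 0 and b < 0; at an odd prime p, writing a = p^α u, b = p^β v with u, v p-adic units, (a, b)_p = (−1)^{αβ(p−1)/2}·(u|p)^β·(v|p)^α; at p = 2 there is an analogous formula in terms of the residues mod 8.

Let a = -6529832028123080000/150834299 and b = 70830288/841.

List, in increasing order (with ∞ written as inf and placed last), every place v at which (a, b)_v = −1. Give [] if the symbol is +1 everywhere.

Mod squares: a ≡ -601183, b ≡ 54653. Check v ∈ {∞, 2, 3, 5, 7, 11, 23, 29, 31, 41, 43}.
v=7: a=7^-2·(≡5), b=7^0·(≡4) mod 7; (5|7)=-1, (4|7)=+1; (−1)^{-2·0·3}·(-1)^0·(+1)^-2 = +1.
v=2: v_2(a)=6, v_2(b)=4; units ≡ 1, 5 (mod 8); ε·ε+αω+βω = 0·0+6·1+4·0 ≡ 0  ⇒  (a,b)_2 = +1.
v=29: a=29^0·(≡28), b=29^-2·(≡21) mod 29; (28|29)=+1, (21|29)=-1; (−1)^{0·-2·14}·(+1)^-2·(-1)^0 = +1.
v=∞: -601183 < 0 and 54653 > 0  ⇒  (a,b)_∞ = +1.
v=43: a=43^3·(≡18), b=43^1·(≡6) mod 43; (18|43)=-1, (6|43)=+1; (−1)^{3·1·21}·(-1)^1·(+1)^3 = +1.
v=11: a=11^-1·(≡10), b=11^0·(≡9) mod 11; (10|11)=-1, (9|11)=+1; (−1)^{-1·0·5}·(-1)^0·(+1)^-1 = +1.
v=31: a=31^3·(≡3), b=31^1·(≡6) mod 31; (3|31)=-1, (6|31)=-1; (−1)^{3·1·15}·(-1)^1·(-1)^3 = -1.
v=23: a=23^-4·(≡20), b=23^0·(≡19) mod 23; (20|23)=-1, (19|23)=-1; (−1)^{-4·0·11}·(-1)^0·(-1)^-4 = +1.
v=3: a=3^0·(≡2), b=3^4·(≡2) mod 3; (2|3)=-1, (2|3)=-1; (−1)^{0·4·1}·(-1)^4·(-1)^0 = +1.
v=5: a=5^4·(≡3), b=5^0·(≡3) mod 5; (3|5)=-1, (3|5)=-1; (−1)^{4·0·2}·(-1)^0·(-1)^4 = +1.
v=41: a=41^3·(≡6), b=41^1·(≡25) mod 41; (6|41)=-1, (25|41)=+1; (−1)^{3·1·20}·(-1)^1·(+1)^3 = -1.
(-601183, 54653 / ℚ) ramifies at {31, 41}: a division algebra.

[31, 41]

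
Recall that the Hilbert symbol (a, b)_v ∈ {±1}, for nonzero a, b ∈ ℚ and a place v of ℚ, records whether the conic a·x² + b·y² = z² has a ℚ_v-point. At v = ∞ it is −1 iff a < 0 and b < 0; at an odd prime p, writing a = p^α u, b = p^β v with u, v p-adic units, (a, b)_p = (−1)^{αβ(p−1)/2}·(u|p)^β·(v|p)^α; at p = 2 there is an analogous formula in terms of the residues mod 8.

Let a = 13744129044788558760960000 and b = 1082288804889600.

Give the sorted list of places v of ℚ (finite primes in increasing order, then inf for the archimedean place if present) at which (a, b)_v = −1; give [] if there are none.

[3, 7, 11, 23]

Mod squares: a ≡ 7854, b ≡ 16169. Check v ∈ {∞, 2, 3, 5, 7, 11, 17, 19, 23, 37}.
v=11: a=11^3·(≡7), b=11^2·(≡7) mod 11; (7|11)=-1, (7|11)=-1; (−1)^{3·2·5}·(-1)^2·(-1)^3 = -1.
v=5: a=5^4·(≡1), b=5^2·(≡4) mod 5; (1|5)=+1, (4|5)=+1; (−1)^{4·2·2}·(+1)^2·(+1)^4 = +1.
v=3: a=3^3·(≡2), b=3^2·(≡2) mod 3; (2|3)=-1, (2|3)=-1; (−1)^{3·2·1}·(-1)^2·(-1)^3 = -1.
v=23: a=23^2·(≡19), b=23^1·(≡16) mod 23; (19|23)=-1, (16|23)=+1; (−1)^{2·1·11}·(-1)^1·(+1)^2 = -1.
v=17: a=17^1·(≡5), b=17^0·(≡1) mod 17; (5|17)=-1, (1|17)=+1; (−1)^{1·0·8}·(-1)^0·(+1)^1 = +1.
v=∞: 7854 > 0 and 16169 > 0  ⇒  (a,b)_∞ = +1.
v=19: a=19^2·(≡5), b=19^1·(≡2) mod 19; (5|19)=+1, (2|19)=-1; (−1)^{2·1·9}·(+1)^1·(-1)^2 = +1.
v=7: a=7^5·(≡2), b=7^4·(≡3) mod 7; (2|7)=+1, (3|7)=-1; (−1)^{5·4·3}·(+1)^4·(-1)^5 = -1.
v=2: v_2(a)=13, v_2(b)=10; units ≡ 7, 1 (mod 8); ε·ε+αω+βω = 1·0+13·0+10·0 ≡ 0  ⇒  (a,b)_2 = +1.
v=37: a=37^2·(≡1), b=37^1·(≡21) mod 37; (1|37)=+1, (21|37)=+1; (−1)^{2·1·18}·(+1)^1·(+1)^2 = +1.
(7854, 16169 / ℚ) ramifies at {3, 7, 11, 23}: a division algebra.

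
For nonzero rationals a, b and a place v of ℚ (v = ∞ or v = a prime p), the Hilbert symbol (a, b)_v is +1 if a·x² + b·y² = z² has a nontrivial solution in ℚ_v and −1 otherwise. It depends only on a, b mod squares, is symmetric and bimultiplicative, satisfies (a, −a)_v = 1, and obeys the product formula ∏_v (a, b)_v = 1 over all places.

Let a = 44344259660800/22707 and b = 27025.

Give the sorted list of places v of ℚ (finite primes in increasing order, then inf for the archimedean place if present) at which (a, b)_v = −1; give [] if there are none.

Mod squares: a ≡ 42947049, b ≡ 1081. Check v ∈ {∞, 2, 3, 5, 11, 17, 19, 23, 29, 41, 47}.
v=47: a=47^1·(≡40), b=47^1·(≡11) mod 47; (40|47)=-1, (11|47)=-1; (−1)^{1·1·23}·(-1)^1·(-1)^1 = -1.
v=5: a=5^2·(≡1), b=5^2·(≡1) mod 5; (1|5)=+1, (1|5)=+1; (−1)^{2·2·2}·(+1)^2·(+1)^2 = +1.
v=29: a=29^-2·(≡21), b=29^0·(≡26) mod 29; (21|29)=-1, (26|29)=-1; (−1)^{-2·0·14}·(-1)^0·(-1)^-2 = +1.
v=41: a=41^1·(≡32), b=41^0·(≡6) mod 41; (32|41)=+1, (6|41)=-1; (−1)^{1·0·20}·(+1)^0·(-1)^1 = -1.
v=23: a=23^1·(≡18), b=23^1·(≡2) mod 23; (18|23)=+1, (2|23)=+1; (−1)^{1·1·11}·(+1)^1·(+1)^1 = -1.
v=3: a=3^-3·(≡1), b=3^0·(≡1) mod 3; (1|3)=+1, (1|3)=+1; (−1)^{-3·0·1}·(+1)^0·(+1)^-3 = +1.
v=17: a=17^1·(≡10), b=17^0·(≡12) mod 17; (10|17)=-1, (12|17)=-1; (−1)^{1·0·8}·(-1)^0·(-1)^1 = -1.
v=∞: 42947049 > 0 and 1081 > 0  ⇒  (a,b)_∞ = +1.
v=2: v_2(a)=10, v_2(b)=0; units ≡ 1, 1 (mod 8); ε·ε+αω+βω = 0·0+10·0+0·0 ≡ 0  ⇒  (a,b)_2 = +1.
v=11: a=11^2·(≡8), b=11^0·(≡9) mod 11; (8|11)=-1, (9|11)=+1; (−1)^{2·0·5}·(-1)^0·(+1)^2 = +1.
v=19: a=19^1·(≡9), b=19^0·(≡7) mod 19; (9|19)=+1, (7|19)=+1; (−1)^{1·0·9}·(+1)^0·(+1)^1 = +1.
(42947049, 1081 / ℚ) ramifies at {17, 23, 41, 47}: a division algebra.

[17, 23, 41, 47]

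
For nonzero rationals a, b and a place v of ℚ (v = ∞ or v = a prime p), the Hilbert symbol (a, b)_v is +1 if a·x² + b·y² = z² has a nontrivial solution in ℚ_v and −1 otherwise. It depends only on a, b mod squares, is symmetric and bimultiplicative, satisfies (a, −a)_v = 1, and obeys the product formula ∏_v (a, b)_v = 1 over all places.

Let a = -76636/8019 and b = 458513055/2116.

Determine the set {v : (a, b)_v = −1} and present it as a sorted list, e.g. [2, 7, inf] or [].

Mod squares: a ≡ -4301, b ≡ 33495. Check v ∈ {∞, 2, 3, 5, 7, 11, 13, 17, 23, 29}.
v=13: a=13^0·(≡7), b=13^2·(≡6) mod 13; (7|13)=-1, (6|13)=-1; (−1)^{0·2·6}·(-1)^2·(-1)^0 = +1.
v=7: a=7^2·(≡1), b=7^1·(≡1) mod 7; (1|7)=+1, (1|7)=+1; (−1)^{2·1·3}·(+1)^1·(+1)^2 = +1.
v=2: v_2(a)=2, v_2(b)=-2; units ≡ 3, 7 (mod 8); ε·ε+αω+βω = 1·1+2·0+-2·1 ≡ 1  ⇒  (a,b)_2 = -1.
v=29: a=29^0·(≡22), b=29^1·(≡5) mod 29; (22|29)=+1, (5|29)=+1; (−1)^{0·1·14}·(+1)^1·(+1)^0 = +1.
v=3: a=3^-6·(≡1), b=3^5·(≡2) mod 3; (1|3)=+1, (2|3)=-1; (−1)^{-6·5·1}·(+1)^5·(-1)^-6 = +1.
v=∞: -4301 < 0 and 33495 > 0  ⇒  (a,b)_∞ = +1.
v=11: a=11^-1·(≡4), b=11^1·(≡3) mod 11; (4|11)=+1, (3|11)=+1; (−1)^{-1·1·5}·(+1)^1·(+1)^-1 = -1.
v=23: a=23^1·(≡14), b=23^-2·(≡7) mod 23; (14|23)=-1, (7|23)=-1; (−1)^{1·-2·11}·(-1)^-2·(-1)^1 = -1.
v=5: a=5^0·(≡1), b=5^1·(≡1) mod 5; (1|5)=+1, (1|5)=+1; (−1)^{0·1·2}·(+1)^1·(+1)^0 = +1.
v=17: a=17^1·(≡4), b=17^0·(≡11) mod 17; (4|17)=+1, (11|17)=-1; (−1)^{1·0·8}·(+1)^0·(-1)^1 = -1.
(-4301, 33495 / ℚ) ramifies at {2, 11, 17, 23}: a division algebra.

[2, 11, 17, 23]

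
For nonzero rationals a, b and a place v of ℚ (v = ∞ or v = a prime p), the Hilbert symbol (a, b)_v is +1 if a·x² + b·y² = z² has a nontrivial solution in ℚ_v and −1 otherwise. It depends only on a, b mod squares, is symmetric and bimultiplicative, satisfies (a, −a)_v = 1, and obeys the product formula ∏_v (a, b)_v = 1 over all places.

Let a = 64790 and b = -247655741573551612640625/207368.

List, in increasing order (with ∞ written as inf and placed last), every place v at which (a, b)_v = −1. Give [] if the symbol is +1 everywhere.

Mod squares: a ≡ 64790, b ≡ -1420978. Check v ∈ {∞, 2, 3, 5, 7, 11, 13, 19, 23, 31, 41, 43}.
v=2: v_2(a)=1, v_2(b)=-3; units ≡ 3, 7 (mod 8); ε·ε+αω+βω = 1·1+1·0+-3·1 ≡ 0  ⇒  (a,b)_2 = +1.
v=43: a=43^0·(≡32), b=43^1·(≡6) mod 43; (32|43)=-1, (6|43)=+1; (−1)^{0·1·21}·(-1)^1·(+1)^0 = -1.
v=31: a=31^1·(≡13), b=31^3·(≡27) mod 31; (13|31)=-1, (27|31)=-1; (−1)^{1·3·15}·(-1)^3·(-1)^1 = -1.
v=5: a=5^1·(≡3), b=5^6·(≡2) mod 5; (3|5)=-1, (2|5)=-1; (−1)^{1·6·2}·(-1)^6·(-1)^1 = -1.
v=13: a=13^0·(≡11), b=13^1·(≡5) mod 13; (11|13)=-1, (5|13)=-1; (−1)^{0·1·6}·(-1)^1·(-1)^0 = -1.
v=23: a=23^0·(≡22), b=23^-2·(≡12) mod 23; (22|23)=-1, (12|23)=+1; (−1)^{0·-2·11}·(-1)^-2·(+1)^0 = +1.
v=11: a=11^1·(≡5), b=11^2·(≡2) mod 11; (5|11)=+1, (2|11)=-1; (−1)^{1·2·5}·(+1)^2·(-1)^1 = -1.
v=3: a=3^0·(≡2), b=3^12·(≡2) mod 3; (2|3)=-1, (2|3)=-1; (−1)^{0·12·1}·(-1)^12·(-1)^0 = +1.
v=41: a=41^0·(≡10), b=41^1·(≡22) mod 41; (10|41)=+1, (22|41)=-1; (−1)^{0·1·20}·(+1)^1·(-1)^0 = +1.
v=19: a=19^1·(≡9), b=19^2·(≡8) mod 19; (9|19)=+1, (8|19)=-1; (−1)^{1·2·9}·(+1)^2·(-1)^1 = -1.
v=∞: 64790 > 0 and -1420978 < 0  ⇒  (a,b)_∞ = +1.
v=7: a=7^0·(≡5), b=7^-2·(≡2) mod 7; (5|7)=-1, (2|7)=+1; (−1)^{0·-2·3}·(-1)^-2·(+1)^0 = +1.
(64790, -1420978 / ℚ) ramifies at {5, 11, 13, 19, 31, 43}: a division algebra.

[5, 11, 13, 19, 31, 43]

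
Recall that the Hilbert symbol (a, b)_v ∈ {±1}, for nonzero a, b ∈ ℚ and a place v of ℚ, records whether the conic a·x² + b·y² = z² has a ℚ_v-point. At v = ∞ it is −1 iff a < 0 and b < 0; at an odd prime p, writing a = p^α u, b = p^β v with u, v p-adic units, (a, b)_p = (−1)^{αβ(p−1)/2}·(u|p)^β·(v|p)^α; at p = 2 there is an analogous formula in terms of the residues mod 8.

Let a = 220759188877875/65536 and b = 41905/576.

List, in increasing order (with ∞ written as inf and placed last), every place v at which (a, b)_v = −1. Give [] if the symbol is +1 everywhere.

(a, b) ≡ (435, 145) mod (ℚ^×)²; places V = {2, 3, 5, 17, 29, ∞}.
(a,b)_17: α=6, u≡11; β=2, v≡4 (mod 17); (11|17)=-1, (4|17)=+1; sign (−1)^0·-1^2·+1^6 = +1.
(a,b)_29: α=3, u≡14; β=1, v≡23 (mod 29); (14|29)=-1, (23|29)=+1; sign (−1)^0·-1^1·+1^3 = -1.
(a,b)_2: α=-16, β=-6; u≡3, v≡1 (mod 8); ε(u)ε(v)=1·0, αω(v)=-16·0, βω(u)=-6·1; sum ≡ 0  ⇒  +1.
(a,b)_3: α=1, u≡1; β=-2, v≡1 (mod 3); (1|3)=+1, (1|3)=+1; sign (−1)^0·+1^-2·+1^1 = +1.
(a,b)_5: α=3, u≡3; β=1, v≡1 (mod 5); (3|5)=-1, (1|5)=+1; sign (−1)^0·-1^1·+1^3 = -1.
(a,b)_∞: sgn(435)=+, sgn(145)=+, so +1.
(435, 145 / ℚ) ramifies at {5, 29}: a division algebra.

[5, 29]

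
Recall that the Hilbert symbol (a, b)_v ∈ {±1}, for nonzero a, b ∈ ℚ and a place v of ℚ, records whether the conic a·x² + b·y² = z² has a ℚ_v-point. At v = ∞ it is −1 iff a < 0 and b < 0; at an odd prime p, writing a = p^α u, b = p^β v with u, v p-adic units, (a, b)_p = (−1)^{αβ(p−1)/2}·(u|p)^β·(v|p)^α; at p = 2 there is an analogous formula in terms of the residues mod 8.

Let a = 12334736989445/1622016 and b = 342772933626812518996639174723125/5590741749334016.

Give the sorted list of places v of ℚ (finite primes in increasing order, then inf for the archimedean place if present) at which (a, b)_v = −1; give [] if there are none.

Mod squares: a ≡ 835434655, b ≡ 110143. Check v ∈ {∞, 2, 3, 5, 11, 13, 17, 19, 31, 37, 41, 43}.
v=37: a=37^1·(≡33), b=37^2·(≡17) mod 37; (33|37)=+1, (17|37)=-1; (−1)^{1·2·18}·(+1)^2·(-1)^1 = -1.
v=31: a=31^3·(≡3), b=31^7·(≡10) mod 31; (3|31)=-1, (10|31)=+1; (−1)^{3·7·15}·(-1)^7·(+1)^3 = +1.
v=41: a=41^1·(≡27), b=41^2·(≡14) mod 41; (27|41)=-1, (14|41)=-1; (−1)^{1·2·20}·(-1)^2·(-1)^1 = -1.
v=2: v_2(a)=-14, v_2(b)=-38; units ≡ 7, 7 (mod 8); ε·ε+αω+βω = 1·1+-14·0+-38·0 ≡ 1  ⇒  (a,b)_2 = -1.
v=3: a=3^-2·(≡1), b=3^2·(≡1) mod 3; (1|3)=+1, (1|3)=+1; (−1)^{-2·2·1}·(+1)^2·(+1)^-2 = +1.
v=17: a=17^1·(≡5), b=17^3·(≡16) mod 17; (5|17)=-1, (16|17)=+1; (−1)^{1·3·8}·(-1)^3·(+1)^1 = -1.
v=19: a=19^1·(≡12), b=19^3·(≡18) mod 19; (12|19)=-1, (18|19)=-1; (−1)^{1·3·9}·(-1)^3·(-1)^1 = -1.
v=11: a=11^-1·(≡2), b=11^-1·(≡9) mod 11; (2|11)=-1, (9|11)=+1; (−1)^{-1·-1·5}·(-1)^-1·(+1)^-1 = +1.
v=5: a=5^1·(≡4), b=5^4·(≡2) mod 5; (4|5)=+1, (2|5)=-1; (−1)^{1·4·2}·(+1)^4·(-1)^1 = -1.
v=13: a=13^2·(≡10), b=13^4·(≡7) mod 13; (10|13)=+1, (7|13)=-1; (−1)^{2·4·6}·(+1)^4·(-1)^2 = +1.
v=43: a=43^0·(≡19), b=43^-2·(≡18) mod 43; (19|43)=-1, (18|43)=-1; (−1)^{0·-2·21}·(-1)^-2·(-1)^0 = +1.
v=∞: 835434655 > 0 and 110143 > 0  ⇒  (a,b)_∞ = +1.
Ram(835434655, 110143) = {2, 5, 17, 19, 37, 41}; no ℚ_2-point on the conic.

[2, 5, 17, 19, 37, 41]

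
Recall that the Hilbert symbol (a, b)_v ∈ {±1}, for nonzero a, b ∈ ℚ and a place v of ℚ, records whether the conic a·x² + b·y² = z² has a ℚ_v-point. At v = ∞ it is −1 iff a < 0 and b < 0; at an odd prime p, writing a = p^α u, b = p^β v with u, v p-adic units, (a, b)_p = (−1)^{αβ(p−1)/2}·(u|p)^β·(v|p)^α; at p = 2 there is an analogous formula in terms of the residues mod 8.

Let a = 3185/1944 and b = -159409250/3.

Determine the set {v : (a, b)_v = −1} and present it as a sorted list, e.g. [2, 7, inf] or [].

Mod squares: a ≡ 390, b ≡ -2310. Check v ∈ {∞, 2, 3, 5, 7, 11, 13}.
v=3: a=3^-5·(≡1), b=3^-1·(≡1) mod 3; (1|3)=+1, (1|3)=+1; (−1)^{-5·-1·1}·(+1)^-1·(+1)^-5 = -1.
v=13: a=13^1·(≡9), b=13^2·(≡10) mod 13; (9|13)=+1, (10|13)=+1; (−1)^{1·2·6}·(+1)^2·(+1)^1 = +1.
v=2: v_2(a)=-3, v_2(b)=1; units ≡ 3, 5 (mod 8); ε·ε+αω+βω = 1·0+-3·1+1·1 ≡ 0  ⇒  (a,b)_2 = +1.
v=11: a=11^0·(≡9), b=11^1·(≡8) mod 11; (9|11)=+1, (8|11)=-1; (−1)^{0·1·5}·(+1)^1·(-1)^0 = +1.
v=7: a=7^2·(≡6), b=7^3·(≡5) mod 7; (6|7)=-1, (5|7)=-1; (−1)^{2·3·3}·(-1)^3·(-1)^2 = -1.
v=∞: 390 > 0 and -2310 < 0  ⇒  (a,b)_∞ = +1.
v=5: a=5^1·(≡3), b=5^3·(≡2) mod 5; (3|5)=-1, (2|5)=-1; (−1)^{1·3·2}·(-1)^3·(-1)^1 = +1.
|Ram(390, -2310)| = 2, even; anisotropic at {3, 7}.

[3, 7]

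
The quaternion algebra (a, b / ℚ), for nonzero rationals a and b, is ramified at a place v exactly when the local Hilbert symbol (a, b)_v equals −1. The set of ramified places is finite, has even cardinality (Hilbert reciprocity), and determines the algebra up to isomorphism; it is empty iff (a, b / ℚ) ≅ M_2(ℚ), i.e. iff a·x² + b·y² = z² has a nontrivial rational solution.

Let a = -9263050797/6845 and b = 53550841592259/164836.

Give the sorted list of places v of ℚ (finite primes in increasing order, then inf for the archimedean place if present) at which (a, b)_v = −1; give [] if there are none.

Mod squares: a ≡ -36465, b ≡ 11. Check v ∈ {∞, 2, 3, 5, 7, 11, 13, 17, 19, 23, 29, 37}.
v=7: a=7^4·(≡3), b=7^-2·(≡1) mod 7; (3|7)=-1, (1|7)=+1; (−1)^{4·-2·3}·(-1)^-2·(+1)^4 = +1.
v=∞: -36465 < 0 and 11 > 0  ⇒  (a,b)_∞ = +1.
v=13: a=13^1·(≡1), b=13^0·(≡7) mod 13; (1|13)=+1, (7|13)=-1; (−1)^{1·0·6}·(+1)^0·(-1)^1 = -1.
v=3: a=3^1·(≡1), b=3^6·(≡2) mod 3; (1|3)=+1, (2|3)=-1; (−1)^{1·6·1}·(+1)^6·(-1)^1 = -1.
v=19: a=19^0·(≡14), b=19^2·(≡1) mod 19; (14|19)=-1, (1|19)=+1; (−1)^{0·2·9}·(-1)^2·(+1)^0 = +1.
v=2: v_2(a)=0, v_2(b)=-2; units ≡ 7, 3 (mod 8); ε·ε+αω+βω = 1·1+0·1+-2·0 ≡ 1  ⇒  (a,b)_2 = -1.
v=23: a=23^2·(≡2), b=23^2·(≡5) mod 23; (2|23)=+1, (5|23)=-1; (−1)^{2·2·11}·(+1)^2·(-1)^2 = +1.
v=11: a=11^1·(≡8), b=11^3·(≡4) mod 11; (8|11)=-1, (4|11)=+1; (−1)^{1·3·5}·(-1)^3·(+1)^1 = +1.
v=17: a=17^1·(≡11), b=17^2·(≡14) mod 17; (11|17)=-1, (14|17)=-1; (−1)^{1·2·8}·(-1)^2·(-1)^1 = -1.
v=5: a=5^-1·(≡2), b=5^0·(≡4) mod 5; (2|5)=-1, (4|5)=+1; (−1)^{-1·0·2}·(-1)^0·(+1)^-1 = +1.
v=29: a=29^0·(≡8), b=29^-2·(≡18) mod 29; (8|29)=-1, (18|29)=-1; (−1)^{0·-2·14}·(-1)^-2·(-1)^0 = +1.
v=37: a=37^-2·(≡13), b=37^0·(≡1) mod 37; (13|37)=-1, (1|37)=+1; (−1)^{-2·0·18}·(-1)^0·(+1)^-2 = +1.
Ram(-36465, 11) = {2, 3, 13, 17}; no ℚ_2-point on the conic.

[2, 3, 13, 17]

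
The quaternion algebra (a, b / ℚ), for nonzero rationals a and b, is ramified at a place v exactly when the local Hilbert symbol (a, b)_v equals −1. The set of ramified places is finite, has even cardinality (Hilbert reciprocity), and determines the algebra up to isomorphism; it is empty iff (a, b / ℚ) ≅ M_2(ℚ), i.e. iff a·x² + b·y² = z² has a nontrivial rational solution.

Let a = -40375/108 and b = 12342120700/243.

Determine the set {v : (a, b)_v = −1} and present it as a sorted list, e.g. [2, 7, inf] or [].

[7, 19]

(a, b) ≡ (-4845, 21) mod (ℚ^×)²; places V = {2, 3, 5, 7, 13, 17, 19, ∞}.
(a,b)_7: α=0, u≡5; β=1, v≡6 (mod 7); (5|7)=-1, (6|7)=-1; sign (−1)^0·-1^1·-1^0 = -1.
(a,b)_19: α=1, u≡9; β=2, v≡13 (mod 19); (9|19)=+1, (13|19)=-1; sign (−1)^0·+1^2·-1^1 = -1.
(a,b)_3: α=-3, u≡2; β=-5, v≡1 (mod 3); (2|3)=-1, (1|3)=+1; sign (−1)^1·-1^-5·+1^-3 = +1.
(a,b)_2: α=-2, β=2; u≡3, v≡5 (mod 8); ε(u)ε(v)=1·0, αω(v)=-2·1, βω(u)=2·1; sum ≡ 0  ⇒  +1.
(a,b)_13: α=0, u≡4; β=2, v≡2 (mod 13); (4|13)=+1, (2|13)=-1; sign (−1)^0·+1^2·-1^0 = +1.
(a,b)_∞: sgn(-4845)=−, sgn(21)=+, so +1.
(a,b)_17: α=1, u≡15; β=2, v≡1 (mod 17); (15|17)=+1, (1|17)=+1; sign (−1)^0·+1^2·+1^1 = +1.
(a,b)_5: α=3, u≡4; β=2, v≡1 (mod 5); (4|5)=+1, (1|5)=+1; sign (−1)^0·+1^2·+1^3 = +1.
|Ram(-4845, 21)| = 2, even; anisotropic at {7, 19}.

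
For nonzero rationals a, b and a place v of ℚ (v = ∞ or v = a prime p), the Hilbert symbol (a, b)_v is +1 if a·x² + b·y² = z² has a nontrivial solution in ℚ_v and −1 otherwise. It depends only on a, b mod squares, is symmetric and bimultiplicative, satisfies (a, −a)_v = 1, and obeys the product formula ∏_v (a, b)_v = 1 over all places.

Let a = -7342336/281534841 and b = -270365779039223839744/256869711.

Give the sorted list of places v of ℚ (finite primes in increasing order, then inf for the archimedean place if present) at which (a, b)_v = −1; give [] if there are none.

(a, b) ≡ (-28681, -710399689) mod (ℚ^×)²; places V = {2, 3, 7, 17, 19, 23, 29, 31, 43, 47, ∞}.
(a,b)_43: α=1, u≡17; β=3, v≡6 (mod 43); (17|43)=+1, (6|43)=+1; sign (−1)^1·+1^3·+1^1 = -1.
(a,b)_7: α=-2, u≡3; β=-2, v≡2 (mod 7); (3|7)=-1, (2|7)=+1; sign (−1)^0·-1^-2·+1^-2 = +1.
(a,b)_∞: sgn(-28681)=−, sgn(-710399689)=−, so -1.
(a,b)_29: α=1, u≡14; β=3, v≡13 (mod 29); (14|29)=-1, (13|29)=+1; sign (−1)^0·-1^3·+1^1 = -1.
(a,b)_3: α=-2, u≡2; β=-8, v≡2 (mod 3); (2|3)=-1, (2|3)=-1; sign (−1)^0·-1^-8·-1^-2 = +1.
(a,b)_17: α=-2, u≡15; β=-1, v≡3 (mod 17); (15|17)=+1, (3|17)=-1; sign (−1)^0·+1^-1·-1^-2 = +1.
(a,b)_47: α=-2, u≡6; β=-1, v≡39 (mod 47); (6|47)=+1, (39|47)=-1; sign (−1)^0·+1^-1·-1^-2 = +1.
(a,b)_2: α=8, β=10; u≡7, v≡7 (mod 8); ε(u)ε(v)=1·1, αω(v)=8·0, βω(u)=10·0; sum ≡ 1  ⇒  -1.
(a,b)_19: α=0, u≡6; β=2, v≡13 (mod 19); (6|19)=+1, (13|19)=-1; sign (−1)^0·+1^2·-1^0 = +1.
(a,b)_23: α=1, u≡9; β=3, v≡17 (mod 23); (9|23)=+1, (17|23)=-1; sign (−1)^1·+1^3·-1^1 = +1.
(a,b)_31: α=0, u≡7; β=1, v≡15 (mod 31); (7|31)=+1, (15|31)=-1; sign (−1)^0·+1^1·-1^0 = +1.
(-28681, -710399689 / ℚ) ramifies at {2, 29, 43, ∞}: a division algebra.

[2, 29, 43, inf]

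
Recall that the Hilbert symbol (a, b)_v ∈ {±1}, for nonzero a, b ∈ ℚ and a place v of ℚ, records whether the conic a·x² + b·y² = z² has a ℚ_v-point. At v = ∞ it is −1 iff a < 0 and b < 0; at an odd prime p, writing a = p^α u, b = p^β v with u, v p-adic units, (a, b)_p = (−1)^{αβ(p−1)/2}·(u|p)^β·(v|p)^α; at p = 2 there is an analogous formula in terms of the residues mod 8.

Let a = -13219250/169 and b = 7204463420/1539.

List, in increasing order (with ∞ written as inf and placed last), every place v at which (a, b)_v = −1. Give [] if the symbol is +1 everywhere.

Mod squares: a ≡ -4370, b ≡ 168245. Check v ∈ {∞, 2, 3, 5, 7, 11, 13, 19, 23, 41}.
v=2: v_2(a)=1, v_2(b)=2; units ≡ 7, 5 (mod 8); ε·ε+αω+βω = 1·0+1·1+2·0 ≡ 1  ⇒  (a,b)_2 = -1.
v=19: a=19^1·(≡4), b=19^-1·(≡1) mod 19; (4|19)=+1, (1|19)=+1; (−1)^{1·-1·9}·(+1)^-1·(+1)^1 = -1.
v=41: a=41^0·(≡35), b=41^2·(≡19) mod 41; (35|41)=-1, (19|41)=-1; (−1)^{0·2·20}·(-1)^2·(-1)^0 = +1.
v=13: a=13^-2·(≡8), b=13^0·(≡10) mod 13; (8|13)=-1, (10|13)=+1; (−1)^{-2·0·6}·(-1)^0·(+1)^-2 = +1.
v=11: a=11^2·(≡6), b=11^3·(≡5) mod 11; (6|11)=-1, (5|11)=+1; (−1)^{2·3·5}·(-1)^3·(+1)^2 = -1.
v=23: a=23^1·(≡14), b=23^1·(≡6) mod 23; (14|23)=-1, (6|23)=+1; (−1)^{1·1·11}·(-1)^1·(+1)^1 = +1.
v=7: a=7^0·(≡5), b=7^1·(≡2) mod 7; (5|7)=-1, (2|7)=+1; (−1)^{0·1·3}·(-1)^1·(+1)^0 = -1.
v=∞: -4370 < 0 and 168245 > 0  ⇒  (a,b)_∞ = +1.
v=3: a=3^0·(≡1), b=3^-4·(≡2) mod 3; (1|3)=+1, (2|3)=-1; (−1)^{0·-4·1}·(+1)^-4·(-1)^0 = +1.
v=5: a=5^3·(≡4), b=5^1·(≡1) mod 5; (4|5)=+1, (1|5)=+1; (−1)^{3·1·2}·(+1)^1·(+1)^3 = +1.
(-4370, 168245 / ℚ) ramifies at {2, 7, 11, 19}: a division algebra.

[2, 7, 11, 19]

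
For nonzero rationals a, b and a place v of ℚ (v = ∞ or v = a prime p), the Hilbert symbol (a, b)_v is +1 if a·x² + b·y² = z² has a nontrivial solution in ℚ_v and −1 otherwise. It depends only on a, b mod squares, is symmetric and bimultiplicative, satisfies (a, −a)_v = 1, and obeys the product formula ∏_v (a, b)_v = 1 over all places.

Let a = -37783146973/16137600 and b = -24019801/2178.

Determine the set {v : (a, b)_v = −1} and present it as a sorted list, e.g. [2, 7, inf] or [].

[13, inf]

Mod squares: a ≡ -78, b ≡ -2. Check v ∈ {∞, 2, 3, 5, 11, 13, 29, 41}.
v=29: a=29^2·(≡1), b=29^2·(≡11) mod 29; (1|29)=+1, (11|29)=-1; (−1)^{2·2·14}·(+1)^2·(-1)^2 = +1.
v=3: a=3^-1·(≡1), b=3^-2·(≡1) mod 3; (1|3)=+1, (1|3)=+1; (−1)^{-1·-2·1}·(+1)^-2·(+1)^-1 = +1.
v=5: a=5^-2·(≡3), b=5^0·(≡3) mod 5; (3|5)=-1, (3|5)=-1; (−1)^{-2·0·2}·(-1)^0·(-1)^-2 = +1.
v=13: a=13^5·(≡5), b=13^4·(≡8) mod 13; (5|13)=-1, (8|13)=-1; (−1)^{5·4·6}·(-1)^4·(-1)^5 = -1.
v=∞: -78 < 0 and -2 < 0  ⇒  (a,b)_∞ = -1.
v=2: v_2(a)=-7, v_2(b)=-1; units ≡ 1, 7 (mod 8); ε·ε+αω+βω = 0·1+-7·0+-1·0 ≡ 0  ⇒  (a,b)_2 = +1.
v=41: a=41^-2·(≡20), b=41^0·(≡18) mod 41; (20|41)=+1, (18|41)=+1; (−1)^{-2·0·20}·(+1)^0·(+1)^-2 = +1.
v=11: a=11^2·(≡10), b=11^-2·(≡9) mod 11; (10|11)=-1, (9|11)=+1; (−1)^{2·-2·5}·(-1)^-2·(+1)^2 = +1.
(-78, -2 / ℚ) ramifies at {13, ∞}: a division algebra.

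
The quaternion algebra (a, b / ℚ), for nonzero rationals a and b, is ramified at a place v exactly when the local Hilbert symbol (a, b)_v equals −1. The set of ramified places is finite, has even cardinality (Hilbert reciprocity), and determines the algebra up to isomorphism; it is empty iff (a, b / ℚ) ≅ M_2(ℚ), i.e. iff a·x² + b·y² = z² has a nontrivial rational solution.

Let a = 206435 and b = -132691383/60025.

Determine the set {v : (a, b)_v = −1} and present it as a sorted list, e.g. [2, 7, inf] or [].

[5, 19]

(a, b) ≡ (206435, -1007) mod (ℚ^×)²; places V = {2, 3, 5, 7, 11, 19, 41, 53, ∞}.
(a,b)_3: α=0, u≡2; β=2, v≡1 (mod 3); (2|3)=-1, (1|3)=+1; sign (−1)^0·-1^2·+1^0 = +1.
(a,b)_5: α=1, u≡2; β=-2, v≡2 (mod 5); (2|5)=-1, (2|5)=-1; sign (−1)^0·-1^-2·-1^1 = -1.
(a,b)_11: α=0, u≡9; β=4, v≡5 (mod 11); (9|11)=+1, (5|11)=+1; sign (−1)^0·+1^4·+1^0 = +1.
(a,b)_41: α=1, u≡33; β=0, v≡33 (mod 41); (33|41)=+1, (33|41)=+1; sign (−1)^0·+1^0·+1^1 = +1.
(a,b)_53: α=1, u≡26; β=1, v≡33 (mod 53); (26|53)=-1, (33|53)=-1; sign (−1)^0·-1^1·-1^1 = +1.
(a,b)_7: α=0, u≡5; β=-4, v≡2 (mod 7); (5|7)=-1, (2|7)=+1; sign (−1)^0·-1^-4·+1^0 = +1.
(a,b)_19: α=1, u≡16; β=1, v≡4 (mod 19); (16|19)=+1, (4|19)=+1; sign (−1)^1·+1^1·+1^1 = -1.
(a,b)_∞: sgn(206435)=+, sgn(-1007)=−, so +1.
(a,b)_2: α=0, β=0; u≡3, v≡1 (mod 8); ε(u)ε(v)=1·0, αω(v)=0·0, βω(u)=0·1; sum ≡ 0  ⇒  +1.
|Ram(206435, -1007)| = 2, even; anisotropic at {5, 19}.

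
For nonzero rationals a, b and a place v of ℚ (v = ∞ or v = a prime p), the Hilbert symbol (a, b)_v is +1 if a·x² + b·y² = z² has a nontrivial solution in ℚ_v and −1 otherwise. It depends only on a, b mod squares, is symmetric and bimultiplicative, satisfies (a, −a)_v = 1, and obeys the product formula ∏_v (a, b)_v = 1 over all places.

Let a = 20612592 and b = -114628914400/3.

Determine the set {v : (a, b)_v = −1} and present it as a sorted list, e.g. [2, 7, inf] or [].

Mod squares: a ≡ 7, b ≡ -858. Check v ∈ {∞, 2, 3, 5, 7, 11, 13}.
v=∞: 7 > 0 and -858 < 0  ⇒  (a,b)_∞ = +1.
v=3: a=3^2·(≡1), b=3^-1·(≡2) mod 3; (1|3)=+1, (2|3)=-1; (−1)^{2·-1·1}·(+1)^-1·(-1)^2 = +1.
v=7: a=7^1·(≡1), b=7^2·(≡3) mod 7; (1|7)=+1, (3|7)=-1; (−1)^{1·2·3}·(+1)^2·(-1)^1 = -1.
v=11: a=11^2·(≡6), b=11^3·(≡7) mod 11; (6|11)=-1, (7|11)=-1; (−1)^{2·3·5}·(-1)^3·(-1)^2 = -1.
v=2: v_2(a)=4, v_2(b)=5; units ≡ 7, 3 (mod 8); ε·ε+αω+βω = 1·1+4·1+5·0 ≡ 1  ⇒  (a,b)_2 = -1.
v=13: a=13^2·(≡2), b=13^3·(≡9) mod 13; (2|13)=-1, (9|13)=+1; (−1)^{2·3·6}·(-1)^3·(+1)^2 = -1.
v=5: a=5^0·(≡2), b=5^2·(≡3) mod 5; (2|5)=-1, (3|5)=-1; (−1)^{0·2·2}·(-1)^2·(-1)^0 = +1.
Ram(7, -858) = {2, 7, 11, 13}; no ℚ_2-point on the conic.

[2, 7, 11, 13]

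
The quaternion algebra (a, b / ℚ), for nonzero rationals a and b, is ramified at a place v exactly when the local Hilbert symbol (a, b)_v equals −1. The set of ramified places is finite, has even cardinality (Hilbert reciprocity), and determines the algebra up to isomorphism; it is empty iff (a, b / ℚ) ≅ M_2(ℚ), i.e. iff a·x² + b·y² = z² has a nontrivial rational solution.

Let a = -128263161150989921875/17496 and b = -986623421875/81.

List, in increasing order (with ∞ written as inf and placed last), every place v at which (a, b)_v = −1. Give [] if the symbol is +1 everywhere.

[2, 3, 7, 13, 17, inf]

Mod squares: a ≡ -3570, b ≡ -91. Check v ∈ {∞, 2, 3, 5, 7, 13, 17}.
v=2: v_2(a)=-3, v_2(b)=0; units ≡ 7, 5 (mod 8); ε·ε+αω+βω = 1·0+-3·1+0·0 ≡ 1  ⇒  (a,b)_2 = -1.
v=13: a=13^2·(≡5), b=13^1·(≡11) mod 13; (5|13)=-1, (11|13)=-1; (−1)^{2·1·6}·(-1)^1·(-1)^2 = -1.
v=7: a=7^11·(≡4), b=7^5·(≡4) mod 7; (4|7)=+1, (4|7)=+1; (−1)^{11·5·3}·(+1)^5·(+1)^11 = -1.
v=5: a=5^7·(≡4), b=5^6·(≡1) mod 5; (4|5)=+1, (1|5)=+1; (−1)^{7·6·2}·(+1)^6·(+1)^7 = +1.
v=3: a=3^-7·(≡1), b=3^-4·(≡2) mod 3; (1|3)=+1, (2|3)=-1; (−1)^{-7·-4·1}·(+1)^-4·(-1)^-7 = -1.
v=17: a=17^3·(≡7), b=17^2·(≡12) mod 17; (7|17)=-1, (12|17)=-1; (−1)^{3·2·8}·(-1)^2·(-1)^3 = -1.
v=∞: -3570 < 0 and -91 < 0  ⇒  (a,b)_∞ = -1.
|Ram(-3570, -91)| = 6, even; anisotropic at {2, 3, 7, 13, 17, ∞}.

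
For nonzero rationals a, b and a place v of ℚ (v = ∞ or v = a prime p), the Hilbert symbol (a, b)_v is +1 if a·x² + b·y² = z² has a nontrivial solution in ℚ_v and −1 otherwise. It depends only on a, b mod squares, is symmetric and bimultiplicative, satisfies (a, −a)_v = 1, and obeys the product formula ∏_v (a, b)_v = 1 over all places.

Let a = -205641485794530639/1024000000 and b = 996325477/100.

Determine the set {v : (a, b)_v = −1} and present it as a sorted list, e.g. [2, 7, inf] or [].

(a, b) ≡ (-391, 133) mod (ℚ^×)²; places V = {2, 3, 5, 7, 17, 19, 23, ∞}.
(a,b)_∞: sgn(-391)=−, sgn(133)=+, so +1.
(a,b)_7: α=6, u≡1; β=3, v≡6 (mod 7); (1|7)=+1, (6|7)=-1; sign (−1)^0·+1^3·-1^6 = +1.
(a,b)_23: α=3, u≡4; β=2, v≡13 (mod 23); (4|23)=+1, (13|23)=+1; sign (−1)^0·+1^2·+1^3 = +1.
(a,b)_19: α=2, u≡8; β=1, v≡9 (mod 19); (8|19)=-1, (9|19)=+1; sign (−1)^0·-1^1·+1^2 = -1.
(a,b)_5: α=-6, u≡1; β=-2, v≡3 (mod 5); (1|5)=+1, (3|5)=-1; sign (−1)^0·+1^-2·-1^-6 = +1.
(a,b)_17: α=3, u≡14; β=2, v≡11 (mod 17); (14|17)=-1, (11|17)=-1; sign (−1)^0·-1^2·-1^3 = -1.
(a,b)_3: α=4, u≡2; β=0, v≡1 (mod 3); (2|3)=-1, (1|3)=+1; sign (−1)^0·-1^0·+1^4 = +1.
(a,b)_2: α=-16, β=-2; u≡1, v≡5 (mod 8); ε(u)ε(v)=0·0, αω(v)=-16·1, βω(u)=-2·0; sum ≡ 0  ⇒  +1.
|Ram(-391, 133)| = 2, even; anisotropic at {17, 19}.

[17, 19]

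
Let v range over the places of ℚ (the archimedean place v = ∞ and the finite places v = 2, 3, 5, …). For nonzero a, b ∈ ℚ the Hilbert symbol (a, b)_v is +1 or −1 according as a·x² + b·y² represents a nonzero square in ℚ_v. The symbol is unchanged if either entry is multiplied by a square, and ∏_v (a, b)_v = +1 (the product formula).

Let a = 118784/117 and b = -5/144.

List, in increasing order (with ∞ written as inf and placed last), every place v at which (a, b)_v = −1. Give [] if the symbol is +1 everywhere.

[5, 13]

Mod squares: a ≡ 377, b ≡ -5. Check v ∈ {∞, 2, 3, 5, 13, 29}.
v=3: a=3^-2·(≡2), b=3^-2·(≡1) mod 3; (2|3)=-1, (1|3)=+1; (−1)^{-2·-2·1}·(-1)^-2·(+1)^-2 = +1.
v=29: a=29^1·(≡7), b=29^0·(≡5) mod 29; (7|29)=+1, (5|29)=+1; (−1)^{1·0·14}·(+1)^0·(+1)^1 = +1.
v=5: a=5^0·(≡2), b=5^1·(≡1) mod 5; (2|5)=-1, (1|5)=+1; (−1)^{0·1·2}·(-1)^1·(+1)^0 = -1.
v=2: v_2(a)=12, v_2(b)=-4; units ≡ 1, 3 (mod 8); ε·ε+αω+βω = 0·1+12·1+-4·0 ≡ 0  ⇒  (a,b)_2 = +1.
v=13: a=13^-1·(≡9), b=13^0·(≡8) mod 13; (9|13)=+1, (8|13)=-1; (−1)^{-1·0·6}·(+1)^0·(-1)^-1 = -1.
v=∞: 377 > 0 and -5 < 0  ⇒  (a,b)_∞ = +1.
(377, -5 / ℚ) ramifies at {5, 13}: a division algebra.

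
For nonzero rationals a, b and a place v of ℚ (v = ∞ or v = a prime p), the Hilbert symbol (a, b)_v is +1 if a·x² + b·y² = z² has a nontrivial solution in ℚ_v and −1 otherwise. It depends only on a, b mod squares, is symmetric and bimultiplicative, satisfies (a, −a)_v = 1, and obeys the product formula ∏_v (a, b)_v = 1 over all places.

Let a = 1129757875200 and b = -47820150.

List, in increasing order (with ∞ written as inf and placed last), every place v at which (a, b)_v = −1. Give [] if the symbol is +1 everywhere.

[7, 47]

(a, b) ≡ (47, -212534) mod (ℚ^×)²; places V = {2, 3, 5, 7, 17, 19, 47, ∞}.
(a,b)_47: α=1, u≡28; β=1, v≡6 (mod 47); (28|47)=+1, (6|47)=+1; sign (−1)^1·+1^1·+1^1 = -1.
(a,b)_7: α=0, u≡3; β=1, v≡4 (mod 7); (3|7)=-1, (4|7)=+1; sign (−1)^0·-1^1·+1^0 = -1.
(a,b)_19: α=2, u≡7; β=1, v≡4 (mod 19); (7|19)=+1, (4|19)=+1; sign (−1)^0·+1^1·+1^2 = +1.
(a,b)_5: α=2, u≡3; β=2, v≡4 (mod 5); (3|5)=-1, (4|5)=+1; sign (−1)^0·-1^2·+1^2 = +1.
(a,b)_3: α=2, u≡2; β=2, v≡1 (mod 3); (2|3)=-1, (1|3)=+1; sign (−1)^0·-1^2·+1^2 = +1.
(a,b)_∞: sgn(47)=+, sgn(-212534)=−, so +1.
(a,b)_2: α=10, β=1; u≡7, v≡5 (mod 8); ε(u)ε(v)=1·0, αω(v)=10·1, βω(u)=1·0; sum ≡ 0  ⇒  +1.
(a,b)_17: α=2, u≡16; β=1, v≡6 (mod 17); (16|17)=+1, (6|17)=-1; sign (−1)^0·+1^1·-1^2 = +1.
Ram(47, -212534) = {7, 47}; no ℚ_7-point on the conic.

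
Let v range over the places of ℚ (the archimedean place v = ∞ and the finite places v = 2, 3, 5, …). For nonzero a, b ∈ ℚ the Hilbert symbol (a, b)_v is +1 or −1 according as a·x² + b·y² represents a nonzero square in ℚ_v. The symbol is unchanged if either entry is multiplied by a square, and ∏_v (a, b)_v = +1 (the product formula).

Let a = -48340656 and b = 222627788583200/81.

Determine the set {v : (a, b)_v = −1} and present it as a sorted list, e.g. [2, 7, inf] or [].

Mod squares: a ≡ -6851, b ≡ 2. Check v ∈ {∞, 2, 3, 5, 7, 11, 13, 17, 31}.
v=5: a=5^0·(≡4), b=5^2·(≡3) mod 5; (4|5)=+1, (3|5)=-1; (−1)^{0·2·2}·(+1)^2·(-1)^0 = +1.
v=3: a=3^2·(≡1), b=3^-4·(≡2) mod 3; (1|3)=+1, (2|3)=-1; (−1)^{2·-4·1}·(+1)^-4·(-1)^2 = +1.
v=2: v_2(a)=4, v_2(b)=5; units ≡ 5, 1 (mod 8); ε·ε+αω+βω = 0·0+4·0+5·1 ≡ 1  ⇒  (a,b)_2 = -1.
v=7: a=7^2·(≡1), b=7^2·(≡4) mod 7; (1|7)=+1, (4|7)=+1; (−1)^{2·2·3}·(+1)^2·(+1)^2 = +1.
v=11: a=11^0·(≡10), b=11^2·(≡7) mod 11; (10|11)=-1, (7|11)=-1; (−1)^{0·2·5}·(-1)^2·(-1)^0 = +1.
v=13: a=13^1·(≡8), b=13^2·(≡6) mod 13; (8|13)=-1, (6|13)=-1; (−1)^{1·2·6}·(-1)^2·(-1)^1 = -1.
v=31: a=31^1·(≡17), b=31^2·(≡2) mod 31; (17|31)=-1, (2|31)=+1; (−1)^{1·2·15}·(-1)^2·(+1)^1 = +1.
v=∞: -6851 < 0 and 2 > 0  ⇒  (a,b)_∞ = +1.
v=17: a=17^1·(≡5), b=17^2·(≡8) mod 17; (5|17)=-1, (8|17)=+1; (−1)^{1·2·8}·(-1)^2·(+1)^1 = +1.
Ram(-6851, 2) = {2, 13}; no ℚ_2-point on the conic.

[2, 13]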